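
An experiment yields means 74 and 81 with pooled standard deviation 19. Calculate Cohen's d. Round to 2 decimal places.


Cohen's d = (M1 - M2) / S_pooled
= (74 - 81) / 19
= -7 / 19
= -0.37


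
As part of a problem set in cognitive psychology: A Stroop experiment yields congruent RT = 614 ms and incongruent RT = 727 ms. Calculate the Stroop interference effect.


Stroop effect = RT(incongruent) - RT(congruent)
= 727 - 614
= 113 ms


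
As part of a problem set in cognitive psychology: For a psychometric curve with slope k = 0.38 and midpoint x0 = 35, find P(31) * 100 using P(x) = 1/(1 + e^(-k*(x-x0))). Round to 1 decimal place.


P(x) = 1/(1 + e^(-0.38*(31 - 35)))
Exponent = -0.38 * -4 = 1.52
e^(1.52) = 4.572225
P = 1/(1 + 4.572225) = 0.179462
Percentage = 17.9


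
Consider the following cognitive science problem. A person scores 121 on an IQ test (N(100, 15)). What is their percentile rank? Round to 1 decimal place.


z = (IQ - mean) / SD
z = (121 - 100) / 15 = 1.4
Percentile = Phi(1.4) * 100
Phi(1.4) = 0.919243
= 91.9


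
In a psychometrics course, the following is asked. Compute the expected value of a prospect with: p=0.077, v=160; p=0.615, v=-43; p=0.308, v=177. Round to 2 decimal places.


EU = sum(p_i * v_i)
0.077 * 160 = 12.32
0.615 * -43 = -26.445
0.308 * 177 = 54.516
EU = 12.32 + -26.445 + 54.516
= 40.39


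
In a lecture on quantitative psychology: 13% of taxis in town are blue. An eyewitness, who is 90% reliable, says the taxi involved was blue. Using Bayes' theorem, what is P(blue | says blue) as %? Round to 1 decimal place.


P(blue | says blue) = P(says blue | blue)*P(blue) / [P(says blue | blue)*P(blue) + P(says blue | not blue)*P(not blue)]
Numerator = 0.9 * 0.13 = 0.117
False identification = 0.1 * 0.87 = 0.087
P = 0.117 / (0.117 + 0.087)
= 0.117 / 0.204
As percentage = 57.4


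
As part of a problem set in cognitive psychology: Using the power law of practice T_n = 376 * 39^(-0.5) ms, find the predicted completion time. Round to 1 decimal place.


T_n = 376 * 39^(-0.5)
39^(-0.5) = 0.160128
T_n = 376 * 0.160128
= 60.2 ms


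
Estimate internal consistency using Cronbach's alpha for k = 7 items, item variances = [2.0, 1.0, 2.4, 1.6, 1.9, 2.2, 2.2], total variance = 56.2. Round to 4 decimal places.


alpha = (k/(k-1)) * (1 - sum(s_i^2)/s_total^2)
sum(item variances) = 13.3
k/(k-1) = 7/6 = 1.166667
1 - 13.3/56.2 = 1 - 0.236655 = 0.763345
alpha = 1.166667 * 0.763345
= 0.8906


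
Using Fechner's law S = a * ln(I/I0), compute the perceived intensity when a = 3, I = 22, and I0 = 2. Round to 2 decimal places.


S = 3 * ln(22/2)
I/I0 = 11.0
ln(11.0) = 2.3979
S = 3 * 2.3979
= 7.19


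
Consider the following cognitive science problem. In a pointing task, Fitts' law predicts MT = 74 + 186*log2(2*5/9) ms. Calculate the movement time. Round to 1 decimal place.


MT = 74 + 186 * log2(2*5/9)
2D/W = 1.111111
log2(1.111111) = 0.152
MT = 74 + 186 * 0.152
= 102.3 ms


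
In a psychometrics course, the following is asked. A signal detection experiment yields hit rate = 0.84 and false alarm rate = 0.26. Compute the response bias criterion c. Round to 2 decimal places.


c = -0.5 * (z(HR) + z(FAR))
z(0.84) = 0.9945
z(0.26) = -0.6433
c = -0.5 * (0.9945 + -0.6433)
= -0.5 * 0.3512
= -0.18


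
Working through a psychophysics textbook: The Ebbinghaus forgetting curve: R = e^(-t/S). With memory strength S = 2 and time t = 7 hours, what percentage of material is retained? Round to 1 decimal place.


R = e^(-t/S)
-t/S = -7/2 = -3.5
R = e^(-3.5) = 0.030197
Percentage = 0.030197 * 100
= 3.0


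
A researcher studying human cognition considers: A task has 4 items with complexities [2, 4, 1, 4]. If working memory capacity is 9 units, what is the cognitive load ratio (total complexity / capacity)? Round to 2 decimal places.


Total complexity = 2 + 4 + 1 + 4 = 11
Load = total / capacity = 11 / 9
= 1.22


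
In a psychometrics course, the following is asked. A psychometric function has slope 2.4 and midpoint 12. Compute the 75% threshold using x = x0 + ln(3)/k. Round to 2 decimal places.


At P = 0.75: 0.75 = 1/(1 + e^(-k*(x-x0)))
Solving: e^(-k*(x-x0)) = 1/3
x = x0 + ln(3)/k
ln(3) = 1.0986
x = 12 + 1.0986/2.4
= 12 + 0.4578
= 12.46


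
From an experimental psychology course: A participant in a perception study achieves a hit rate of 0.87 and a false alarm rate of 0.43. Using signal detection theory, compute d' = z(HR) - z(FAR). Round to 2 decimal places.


d' = z(HR) - z(FAR)
z(0.87) = 1.1264
z(0.43) = -0.1764
d' = 1.1264 - -0.1764
= 1.30


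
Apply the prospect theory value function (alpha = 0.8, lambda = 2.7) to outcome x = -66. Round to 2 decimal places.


Since x = -66 < 0, use v(x) = -lambda*(-x)^alpha
(-x) = 66
66^0.8 = 28.5519
v(-66) = -2.7 * 28.5519
= -77.09


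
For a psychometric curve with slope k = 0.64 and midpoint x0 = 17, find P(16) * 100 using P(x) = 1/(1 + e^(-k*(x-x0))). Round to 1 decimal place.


P(x) = 1/(1 + e^(-0.64*(16 - 17)))
Exponent = -0.64 * -1 = 0.64
e^(0.64) = 1.896481
P = 1/(1 + 1.896481) = 0.345247
Percentage = 34.5


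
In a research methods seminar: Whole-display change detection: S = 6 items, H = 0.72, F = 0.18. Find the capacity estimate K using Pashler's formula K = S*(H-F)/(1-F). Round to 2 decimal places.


K = S * (H - F) / (1 - F)
H - F = 0.54
1 - F = 0.82
K = 6 * 0.54 / 0.82
= 3.95


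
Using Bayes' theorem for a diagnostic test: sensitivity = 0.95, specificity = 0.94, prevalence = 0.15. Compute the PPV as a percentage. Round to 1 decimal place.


PPV = (sens * prev) / (sens * prev + (1-spec) * (1-prev))
Numerator = 0.95 * 0.15 = 0.1425
P(positive and no disease) = (1 - spec) * (1 - prev) = (1 - 0.94) * (1 - 0.15) = 0.051
Denominator = 0.1425 + 0.051 = 0.1935
PPV = 0.1425 / 0.1935 = 0.736434
As percentage = 73.6


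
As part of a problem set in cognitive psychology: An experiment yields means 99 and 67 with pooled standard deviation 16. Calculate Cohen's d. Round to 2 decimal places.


Cohen's d = (M1 - M2) / S_pooled
= (99 - 67) / 16
= 32 / 16
= 2.00


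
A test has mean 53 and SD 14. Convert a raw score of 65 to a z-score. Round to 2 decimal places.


z = (X - mu) / sigma
= (65 - 53) / 14
= 12 / 14
= 0.86


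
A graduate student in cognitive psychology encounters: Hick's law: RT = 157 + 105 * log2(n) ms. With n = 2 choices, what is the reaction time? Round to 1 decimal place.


RT = 157 + 105 * log2(2)
log2(2) = 1.0
RT = 157 + 105 * 1.0
= 157 + 105.0
= 262.0 ms


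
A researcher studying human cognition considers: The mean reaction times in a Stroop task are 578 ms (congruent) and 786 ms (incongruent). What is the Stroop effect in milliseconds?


Stroop effect = RT(incongruent) - RT(congruent)
= 786 - 578
= 208 ms


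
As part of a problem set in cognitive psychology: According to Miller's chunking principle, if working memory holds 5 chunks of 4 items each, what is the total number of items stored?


Total items = chunks * items_per_chunk
= 5 * 4
= 20


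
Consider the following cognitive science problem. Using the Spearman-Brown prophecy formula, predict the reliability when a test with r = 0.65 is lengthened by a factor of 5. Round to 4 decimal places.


r_new = n*r / (1 + (n-1)*r)
Numerator = 5 * 0.65 = 3.25
Denominator = 1 + 4 * 0.65 = 3.6
r_new = 3.25 / 3.6
= 0.9028


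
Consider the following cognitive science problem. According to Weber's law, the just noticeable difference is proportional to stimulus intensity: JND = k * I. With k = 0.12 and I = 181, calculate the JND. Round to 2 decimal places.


JND = k * I
JND = 0.12 * 181
= 21.72


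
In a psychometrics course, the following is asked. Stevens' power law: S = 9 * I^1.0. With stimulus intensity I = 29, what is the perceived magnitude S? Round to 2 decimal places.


S = 9 * 29^1.0
29^1.0 = 29.0
S = 9 * 29.0
= 261.00


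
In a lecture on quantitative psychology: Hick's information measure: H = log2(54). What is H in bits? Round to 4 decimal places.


H = log2(n)
H = log2(54)
= 5.7549


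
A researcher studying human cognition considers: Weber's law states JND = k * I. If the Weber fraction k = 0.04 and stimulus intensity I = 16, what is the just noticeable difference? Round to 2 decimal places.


JND = k * I
JND = 0.04 * 16
= 0.64


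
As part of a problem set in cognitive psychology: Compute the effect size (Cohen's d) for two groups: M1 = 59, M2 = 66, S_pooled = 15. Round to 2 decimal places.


Cohen's d = (M1 - M2) / S_pooled
= (59 - 66) / 15
= -7 / 15
= -0.47


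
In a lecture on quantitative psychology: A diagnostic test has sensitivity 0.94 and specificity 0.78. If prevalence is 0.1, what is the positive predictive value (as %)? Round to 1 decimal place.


PPV = (sens * prev) / (sens * prev + (1-spec) * (1-prev))
Numerator = 0.94 * 0.1 = 0.094
P(positive and no disease) = (1 - spec) * (1 - prev) = (1 - 0.78) * (1 - 0.1) = 0.198
Denominator = 0.094 + 0.198 = 0.292
PPV = 0.094 / 0.292 = 0.321918
As percentage = 32.2


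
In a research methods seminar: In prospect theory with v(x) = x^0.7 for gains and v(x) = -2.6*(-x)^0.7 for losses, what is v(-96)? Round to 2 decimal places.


Since x = -96 < 0, use v(x) = -lambda*(-x)^alpha
(-x) = 96
96^0.7 = 24.4112
v(-96) = -2.6 * 24.4112
= -63.47


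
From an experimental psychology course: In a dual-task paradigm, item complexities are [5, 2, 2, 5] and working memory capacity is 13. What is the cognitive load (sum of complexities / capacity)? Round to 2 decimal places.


Total complexity = 5 + 2 + 2 + 5 = 14
Load = total / capacity = 14 / 13
= 1.08


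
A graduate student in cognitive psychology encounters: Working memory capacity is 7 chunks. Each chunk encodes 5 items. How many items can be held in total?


Total items = chunks * items_per_chunk
= 7 * 5
= 35


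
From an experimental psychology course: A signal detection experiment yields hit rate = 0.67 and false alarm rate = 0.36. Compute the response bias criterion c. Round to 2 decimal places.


c = -0.5 * (z(HR) + z(FAR))
z(0.67) = 0.4399
z(0.36) = -0.3585
c = -0.5 * (0.4399 + -0.3585)
= -0.5 * 0.0814
= -0.04


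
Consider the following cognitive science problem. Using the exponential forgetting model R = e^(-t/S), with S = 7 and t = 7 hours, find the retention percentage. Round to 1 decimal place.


R = e^(-t/S)
-t/S = -7/7 = -1.0
R = e^(-1.0) = 0.367879
Percentage = 0.367879 * 100
= 36.8


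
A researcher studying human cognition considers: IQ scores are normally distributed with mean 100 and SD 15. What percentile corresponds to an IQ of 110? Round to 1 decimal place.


z = (IQ - mean) / SD
z = (110 - 100) / 15 = 0.6667
Percentile = Phi(0.6667) * 100
Phi(0.6667) = 0.747518
= 74.8


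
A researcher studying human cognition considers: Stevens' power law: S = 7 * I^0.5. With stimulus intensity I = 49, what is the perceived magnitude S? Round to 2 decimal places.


S = 7 * 49^0.5
49^0.5 = 7.0
S = 7 * 7.0
= 49.00


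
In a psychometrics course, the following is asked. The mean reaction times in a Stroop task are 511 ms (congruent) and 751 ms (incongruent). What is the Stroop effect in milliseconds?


Stroop effect = RT(incongruent) - RT(congruent)
= 751 - 511
= 240 ms


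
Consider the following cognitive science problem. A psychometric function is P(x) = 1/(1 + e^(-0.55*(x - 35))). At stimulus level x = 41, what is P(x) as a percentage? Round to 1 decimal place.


P(x) = 1/(1 + e^(-0.55*(41 - 35)))
Exponent = -0.55 * 6 = -3.3
e^(-3.3) = 0.036883
P = 1/(1 + 0.036883) = 0.964429
Percentage = 96.4


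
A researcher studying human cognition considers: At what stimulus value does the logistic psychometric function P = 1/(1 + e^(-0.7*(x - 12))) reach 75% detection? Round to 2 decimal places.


At P = 0.75: 0.75 = 1/(1 + e^(-k*(x-x0)))
Solving: e^(-k*(x-x0)) = 1/3
x = x0 + ln(3)/k
ln(3) = 1.0986
x = 12 + 1.0986/0.7
= 12 + 1.5694
= 13.57


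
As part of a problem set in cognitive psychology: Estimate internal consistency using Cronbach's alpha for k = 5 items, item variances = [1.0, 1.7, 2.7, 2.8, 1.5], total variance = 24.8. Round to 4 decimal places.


alpha = (k/(k-1)) * (1 - sum(s_i^2)/s_total^2)
sum(item variances) = 9.7
k/(k-1) = 5/4 = 1.25
1 - 9.7/24.8 = 1 - 0.391129 = 0.608871
alpha = 1.25 * 0.608871
= 0.7611


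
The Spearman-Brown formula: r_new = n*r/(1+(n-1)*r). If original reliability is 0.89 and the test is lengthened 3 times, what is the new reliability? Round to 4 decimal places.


r_new = n*r / (1 + (n-1)*r)
Numerator = 3 * 0.89 = 2.67
Denominator = 1 + 2 * 0.89 = 2.78
r_new = 2.67 / 2.78
= 0.9604


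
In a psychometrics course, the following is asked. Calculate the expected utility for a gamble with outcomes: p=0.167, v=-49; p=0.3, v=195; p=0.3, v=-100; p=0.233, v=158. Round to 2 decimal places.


EU = sum(p_i * v_i)
0.167 * -49 = -8.183
0.3 * 195 = 58.5
0.3 * -100 = -30.0
0.233 * 158 = 36.814
EU = -8.183 + 58.5 + -30.0 + 36.814
= 57.13


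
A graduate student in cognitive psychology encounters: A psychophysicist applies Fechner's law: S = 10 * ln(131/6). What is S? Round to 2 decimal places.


S = 10 * ln(131/6)
I/I0 = 21.833333
ln(21.833333) = 3.0834
S = 10 * 3.0834
= 30.83


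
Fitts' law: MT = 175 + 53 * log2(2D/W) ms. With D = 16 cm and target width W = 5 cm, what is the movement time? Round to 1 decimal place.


MT = 175 + 53 * log2(2*16/5)
2D/W = 6.4
log2(6.4) = 2.6781
MT = 175 + 53 * 2.6781
= 316.9 ms


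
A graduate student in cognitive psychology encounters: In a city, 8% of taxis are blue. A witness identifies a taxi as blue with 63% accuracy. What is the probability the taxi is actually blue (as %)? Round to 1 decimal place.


P(blue | says blue) = P(says blue | blue)*P(blue) / [P(says blue | blue)*P(blue) + P(says blue | not blue)*P(not blue)]
Numerator = 0.63 * 0.08 = 0.0504
False identification = 0.37 * 0.92 = 0.3404
P = 0.0504 / (0.0504 + 0.3404)
= 0.0504 / 0.3908
As percentage = 12.9


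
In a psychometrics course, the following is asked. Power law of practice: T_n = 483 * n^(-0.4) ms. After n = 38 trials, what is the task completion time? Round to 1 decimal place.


T_n = 483 * 38^(-0.4)
38^(-0.4) = 0.233392
T_n = 483 * 0.233392
= 112.7 ms


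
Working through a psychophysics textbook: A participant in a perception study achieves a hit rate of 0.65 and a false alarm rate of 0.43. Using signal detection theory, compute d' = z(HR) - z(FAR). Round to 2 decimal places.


d' = z(HR) - z(FAR)
z(0.65) = 0.3853
z(0.43) = -0.1764
d' = 0.3853 - -0.1764
= 0.56


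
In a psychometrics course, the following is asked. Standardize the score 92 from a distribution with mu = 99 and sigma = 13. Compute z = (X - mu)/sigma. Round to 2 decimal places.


z = (X - mu) / sigma
= (92 - 99) / 13
= -7 / 13
= -0.54


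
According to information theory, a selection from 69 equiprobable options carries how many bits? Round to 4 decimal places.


H = log2(n)
H = log2(69)
= 6.1085


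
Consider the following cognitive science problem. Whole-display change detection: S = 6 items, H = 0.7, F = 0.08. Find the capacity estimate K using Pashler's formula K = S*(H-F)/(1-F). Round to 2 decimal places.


K = S * (H - F) / (1 - F)
H - F = 0.62
1 - F = 0.92
K = 6 * 0.62 / 0.92
= 4.04


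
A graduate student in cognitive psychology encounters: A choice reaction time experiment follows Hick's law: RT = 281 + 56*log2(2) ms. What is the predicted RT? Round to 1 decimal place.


RT = 281 + 56 * log2(2)
log2(2) = 1.0
RT = 281 + 56 * 1.0
= 281 + 56.0
= 337.0 ms


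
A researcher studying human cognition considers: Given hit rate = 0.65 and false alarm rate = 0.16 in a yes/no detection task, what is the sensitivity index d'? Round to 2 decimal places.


d' = z(HR) - z(FAR)
z(0.65) = 0.3853
z(0.16) = -0.9945
d' = 0.3853 - -0.9945
= 1.38


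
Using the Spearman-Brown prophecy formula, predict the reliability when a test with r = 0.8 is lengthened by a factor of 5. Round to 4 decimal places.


r_new = n*r / (1 + (n-1)*r)
Numerator = 5 * 0.8 = 4.0
Denominator = 1 + 4 * 0.8 = 4.2
r_new = 4.0 / 4.2
= 0.9524


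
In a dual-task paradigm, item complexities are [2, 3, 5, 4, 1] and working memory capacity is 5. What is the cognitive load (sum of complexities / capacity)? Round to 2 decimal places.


Total complexity = 2 + 3 + 5 + 4 + 1 = 15
Load = total / capacity = 15 / 5
= 3.00


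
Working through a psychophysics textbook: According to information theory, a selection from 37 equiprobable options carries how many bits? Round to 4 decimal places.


H = log2(n)
H = log2(37)
= 5.2095


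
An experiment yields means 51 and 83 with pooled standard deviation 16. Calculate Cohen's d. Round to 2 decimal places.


Cohen's d = (M1 - M2) / S_pooled
= (51 - 83) / 16
= -32 / 16
= -2.00


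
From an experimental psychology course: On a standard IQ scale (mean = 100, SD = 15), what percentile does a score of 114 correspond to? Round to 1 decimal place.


z = (IQ - mean) / SD
z = (114 - 100) / 15 = 0.9333
Percentile = Phi(0.9333) * 100
Phi(0.9333) = 0.824667
= 82.5


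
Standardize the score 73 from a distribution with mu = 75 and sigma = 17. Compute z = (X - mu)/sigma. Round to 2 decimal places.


z = (X - mu) / sigma
= (73 - 75) / 17
= -2 / 17
= -0.12


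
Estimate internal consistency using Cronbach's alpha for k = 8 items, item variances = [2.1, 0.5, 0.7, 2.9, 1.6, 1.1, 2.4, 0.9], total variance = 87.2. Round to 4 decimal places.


alpha = (k/(k-1)) * (1 - sum(s_i^2)/s_total^2)
sum(item variances) = 12.2
k/(k-1) = 8/7 = 1.142857
1 - 12.2/87.2 = 1 - 0.139908 = 0.860092
alpha = 1.142857 * 0.860092
= 0.9830


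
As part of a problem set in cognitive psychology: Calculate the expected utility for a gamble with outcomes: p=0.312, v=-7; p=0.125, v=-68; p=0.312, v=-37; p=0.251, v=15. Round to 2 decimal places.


EU = sum(p_i * v_i)
0.312 * -7 = -2.184
0.125 * -68 = -8.5
0.312 * -37 = -11.544
0.251 * 15 = 3.765
EU = -2.184 + -8.5 + -11.544 + 3.765
= -18.46


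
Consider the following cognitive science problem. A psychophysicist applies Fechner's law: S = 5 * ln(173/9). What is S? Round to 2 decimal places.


S = 5 * ln(173/9)
I/I0 = 19.222222
ln(19.222222) = 2.9561
S = 5 * 2.9561
= 14.78


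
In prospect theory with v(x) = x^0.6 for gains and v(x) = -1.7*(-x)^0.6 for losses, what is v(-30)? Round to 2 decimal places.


Since x = -30 < 0, use v(x) = -lambda*(-x)^alpha
(-x) = 30
30^0.6 = 7.6961
v(-30) = -1.7 * 7.6961
= -13.08


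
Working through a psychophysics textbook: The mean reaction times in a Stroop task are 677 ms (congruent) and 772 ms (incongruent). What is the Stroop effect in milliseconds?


Stroop effect = RT(incongruent) - RT(congruent)
= 772 - 677
= 95 ms


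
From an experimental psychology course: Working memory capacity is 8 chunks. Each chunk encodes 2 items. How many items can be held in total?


Total items = chunks * items_per_chunk
= 8 * 2
= 16


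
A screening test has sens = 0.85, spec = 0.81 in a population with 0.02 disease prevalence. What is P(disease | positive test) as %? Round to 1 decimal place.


PPV = (sens * prev) / (sens * prev + (1-spec) * (1-prev))
Numerator = 0.85 * 0.02 = 0.017
P(positive and no disease) = (1 - spec) * (1 - prev) = (1 - 0.81) * (1 - 0.02) = 0.1862
Denominator = 0.017 + 0.1862 = 0.2032
PPV = 0.017 / 0.2032 = 0.083661
As percentage = 8.4


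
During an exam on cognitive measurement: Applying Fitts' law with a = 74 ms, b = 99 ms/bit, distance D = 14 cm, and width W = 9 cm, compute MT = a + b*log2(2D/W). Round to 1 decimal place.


MT = 74 + 99 * log2(2*14/9)
2D/W = 3.111111
log2(3.111111) = 1.6374
MT = 74 + 99 * 1.6374
= 236.1 ms


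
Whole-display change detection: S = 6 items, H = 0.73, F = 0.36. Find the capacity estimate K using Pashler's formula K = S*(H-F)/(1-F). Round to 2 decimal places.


K = S * (H - F) / (1 - F)
H - F = 0.37
1 - F = 0.64
K = 6 * 0.37 / 0.64
= 3.47


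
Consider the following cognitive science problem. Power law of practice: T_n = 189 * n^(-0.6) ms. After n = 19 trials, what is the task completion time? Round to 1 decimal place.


T_n = 189 * 19^(-0.6)
19^(-0.6) = 0.170902
T_n = 189 * 0.170902
= 32.3 ms


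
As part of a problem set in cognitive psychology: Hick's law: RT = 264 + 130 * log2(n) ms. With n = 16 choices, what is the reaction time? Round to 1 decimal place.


RT = 264 + 130 * log2(16)
log2(16) = 4.0
RT = 264 + 130 * 4.0
= 264 + 520.0
= 784.0 ms


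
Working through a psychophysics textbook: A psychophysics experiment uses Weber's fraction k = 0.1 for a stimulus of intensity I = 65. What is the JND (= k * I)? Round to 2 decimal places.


JND = k * I
JND = 0.1 * 65
= 6.50


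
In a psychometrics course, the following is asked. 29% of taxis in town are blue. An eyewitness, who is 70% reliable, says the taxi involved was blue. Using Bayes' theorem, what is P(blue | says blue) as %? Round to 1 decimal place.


P(blue | says blue) = P(says blue | blue)*P(blue) / [P(says blue | blue)*P(blue) + P(says blue | not blue)*P(not blue)]
Numerator = 0.7 * 0.29 = 0.203
False identification = 0.3 * 0.71 = 0.213
P = 0.203 / (0.203 + 0.213)
= 0.203 / 0.416
As percentage = 48.8


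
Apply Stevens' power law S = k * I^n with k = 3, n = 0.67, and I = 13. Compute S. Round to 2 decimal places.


S = 3 * 13^0.67
13^0.67 = 5.5762
S = 3 * 5.5762
= 16.73


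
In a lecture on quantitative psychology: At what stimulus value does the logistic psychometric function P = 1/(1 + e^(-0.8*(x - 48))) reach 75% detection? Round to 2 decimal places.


At P = 0.75: 0.75 = 1/(1 + e^(-k*(x-x0)))
Solving: e^(-k*(x-x0)) = 1/3
x = x0 + ln(3)/k
ln(3) = 1.0986
x = 48 + 1.0986/0.8
= 48 + 1.3732
= 49.37


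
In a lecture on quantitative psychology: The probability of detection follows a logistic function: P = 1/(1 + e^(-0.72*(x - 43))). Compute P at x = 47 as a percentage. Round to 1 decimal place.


P(x) = 1/(1 + e^(-0.72*(47 - 43)))
Exponent = -0.72 * 4 = -2.88
e^(-2.88) = 0.056135
P = 1/(1 + 0.056135) = 0.946849
Percentage = 94.7


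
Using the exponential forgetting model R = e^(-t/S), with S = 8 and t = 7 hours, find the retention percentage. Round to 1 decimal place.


R = e^(-t/S)
-t/S = -7/8 = -0.875
R = e^(-0.875) = 0.416862
Percentage = 0.416862 * 100
= 41.7


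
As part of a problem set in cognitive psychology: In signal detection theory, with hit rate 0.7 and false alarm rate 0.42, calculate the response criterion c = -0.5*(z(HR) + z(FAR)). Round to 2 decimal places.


c = -0.5 * (z(HR) + z(FAR))
z(0.7) = 0.5244
z(0.42) = -0.2019
c = -0.5 * (0.5244 + -0.2019)
= -0.5 * 0.3225
= -0.16


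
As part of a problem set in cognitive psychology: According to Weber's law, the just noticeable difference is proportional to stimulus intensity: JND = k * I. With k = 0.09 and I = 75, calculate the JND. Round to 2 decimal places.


JND = k * I
JND = 0.09 * 75
= 6.75


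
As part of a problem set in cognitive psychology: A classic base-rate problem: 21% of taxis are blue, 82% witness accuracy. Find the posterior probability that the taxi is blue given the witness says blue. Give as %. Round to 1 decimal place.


P(blue | says blue) = P(says blue | blue)*P(blue) / [P(says blue | blue)*P(blue) + P(says blue | not blue)*P(not blue)]
Numerator = 0.82 * 0.21 = 0.1722
False identification = 0.18 * 0.79 = 0.1422
P = 0.1722 / (0.1722 + 0.1422)
= 0.1722 / 0.3144
As percentage = 54.8


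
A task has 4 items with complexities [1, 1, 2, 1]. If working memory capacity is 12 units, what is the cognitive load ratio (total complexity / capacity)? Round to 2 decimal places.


Total complexity = 1 + 1 + 2 + 1 = 5
Load = total / capacity = 5 / 12
= 0.42


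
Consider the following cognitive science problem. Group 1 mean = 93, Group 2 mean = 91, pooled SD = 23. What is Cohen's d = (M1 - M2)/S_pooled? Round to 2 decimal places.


Cohen's d = (M1 - M2) / S_pooled
= (93 - 91) / 23
= 2 / 23
= 0.09


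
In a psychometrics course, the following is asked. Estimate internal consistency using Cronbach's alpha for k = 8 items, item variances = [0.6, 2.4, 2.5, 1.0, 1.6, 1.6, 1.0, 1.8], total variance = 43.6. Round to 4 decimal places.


alpha = (k/(k-1)) * (1 - sum(s_i^2)/s_total^2)
sum(item variances) = 12.5
k/(k-1) = 8/7 = 1.142857
1 - 12.5/43.6 = 1 - 0.286697 = 0.713303
alpha = 1.142857 * 0.713303
= 0.8152


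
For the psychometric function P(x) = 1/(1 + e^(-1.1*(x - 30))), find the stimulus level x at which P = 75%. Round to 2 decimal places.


At P = 0.75: 0.75 = 1/(1 + e^(-k*(x-x0)))
Solving: e^(-k*(x-x0)) = 1/3
x = x0 + ln(3)/k
ln(3) = 1.0986
x = 30 + 1.0986/1.1
= 30 + 0.9987
= 31.00


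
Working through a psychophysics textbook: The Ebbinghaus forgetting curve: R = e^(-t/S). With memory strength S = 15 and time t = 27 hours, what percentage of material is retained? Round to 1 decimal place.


R = e^(-t/S)
-t/S = -27/15 = -1.8
R = e^(-1.8) = 0.165299
Percentage = 0.165299 * 100
= 16.5


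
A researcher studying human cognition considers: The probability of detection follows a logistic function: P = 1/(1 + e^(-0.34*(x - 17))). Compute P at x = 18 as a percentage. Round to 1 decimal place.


P(x) = 1/(1 + e^(-0.34*(18 - 17)))
Exponent = -0.34 * 1 = -0.34
e^(-0.34) = 0.71177
P = 1/(1 + 0.71177) = 0.584191
Percentage = 58.4


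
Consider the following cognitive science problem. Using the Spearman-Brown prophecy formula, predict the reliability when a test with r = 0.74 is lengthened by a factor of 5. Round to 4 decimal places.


r_new = n*r / (1 + (n-1)*r)
Numerator = 5 * 0.74 = 3.7
Denominator = 1 + 4 * 0.74 = 3.96
r_new = 3.7 / 3.96
= 0.9343


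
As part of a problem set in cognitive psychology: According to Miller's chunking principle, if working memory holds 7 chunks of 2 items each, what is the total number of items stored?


Total items = chunks * items_per_chunk
= 7 * 2
= 14


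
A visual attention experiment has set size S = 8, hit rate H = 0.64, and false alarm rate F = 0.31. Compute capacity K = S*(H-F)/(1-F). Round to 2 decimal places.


K = S * (H - F) / (1 - F)
H - F = 0.33
1 - F = 0.69
K = 8 * 0.33 / 0.69
= 3.83


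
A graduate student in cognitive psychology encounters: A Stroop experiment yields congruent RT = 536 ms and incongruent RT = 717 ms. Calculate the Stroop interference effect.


Stroop effect = RT(incongruent) - RT(congruent)
= 717 - 536
= 181 ms


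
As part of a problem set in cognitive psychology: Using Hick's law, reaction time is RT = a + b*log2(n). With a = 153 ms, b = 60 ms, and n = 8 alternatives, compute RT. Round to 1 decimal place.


RT = 153 + 60 * log2(8)
log2(8) = 3.0
RT = 153 + 60 * 3.0
= 153 + 180.0
= 333.0 ms


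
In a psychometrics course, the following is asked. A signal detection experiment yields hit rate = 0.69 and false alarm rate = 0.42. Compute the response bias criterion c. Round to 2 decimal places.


c = -0.5 * (z(HR) + z(FAR))
z(0.69) = 0.4959
z(0.42) = -0.2019
c = -0.5 * (0.4959 + -0.2019)
= -0.5 * 0.294
= -0.15


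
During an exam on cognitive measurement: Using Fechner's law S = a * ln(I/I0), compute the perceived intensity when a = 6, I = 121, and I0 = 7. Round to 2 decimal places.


S = 6 * ln(121/7)
I/I0 = 17.285714
ln(17.285714) = 2.8499
S = 6 * 2.8499
= 17.10


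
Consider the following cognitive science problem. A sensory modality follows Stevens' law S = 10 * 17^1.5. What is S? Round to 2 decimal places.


S = 10 * 17^1.5
17^1.5 = 70.0928
S = 10 * 70.0928
= 700.93


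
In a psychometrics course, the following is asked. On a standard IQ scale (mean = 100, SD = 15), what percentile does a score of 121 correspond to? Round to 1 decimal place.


z = (IQ - mean) / SD
z = (121 - 100) / 15 = 1.4
Percentile = Phi(1.4) * 100
Phi(1.4) = 0.919243
= 91.9


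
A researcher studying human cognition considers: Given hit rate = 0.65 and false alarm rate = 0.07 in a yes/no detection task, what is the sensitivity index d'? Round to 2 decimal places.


d' = z(HR) - z(FAR)
z(0.65) = 0.3853
z(0.07) = -1.4758
d' = 0.3853 - -1.4758
= 1.86


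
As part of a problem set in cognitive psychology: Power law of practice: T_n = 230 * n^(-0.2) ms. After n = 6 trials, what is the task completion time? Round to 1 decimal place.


T_n = 230 * 6^(-0.2)
6^(-0.2) = 0.698827
T_n = 230 * 0.698827
= 160.7 ms


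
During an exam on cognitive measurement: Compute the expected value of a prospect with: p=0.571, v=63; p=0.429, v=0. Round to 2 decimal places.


EU = sum(p_i * v_i)
0.571 * 63 = 35.973
0.429 * 0 = 0.0
EU = 35.973 + 0.0
= 35.97


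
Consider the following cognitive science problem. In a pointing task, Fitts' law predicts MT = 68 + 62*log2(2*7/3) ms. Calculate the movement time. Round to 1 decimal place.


MT = 68 + 62 * log2(2*7/3)
2D/W = 4.666667
log2(4.666667) = 2.2224
MT = 68 + 62 * 2.2224
= 205.8 ms


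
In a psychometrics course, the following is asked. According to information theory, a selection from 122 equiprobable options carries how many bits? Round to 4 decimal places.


H = log2(n)
H = log2(122)
= 6.9307


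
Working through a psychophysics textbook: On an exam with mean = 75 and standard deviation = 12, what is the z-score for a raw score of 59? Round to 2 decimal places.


z = (X - mu) / sigma
= (59 - 75) / 12
= -16 / 12
= -1.33


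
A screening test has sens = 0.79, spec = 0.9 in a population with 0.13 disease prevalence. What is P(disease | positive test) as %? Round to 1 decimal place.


PPV = (sens * prev) / (sens * prev + (1-spec) * (1-prev))
Numerator = 0.79 * 0.13 = 0.1027
P(positive and no disease) = (1 - spec) * (1 - prev) = (1 - 0.9) * (1 - 0.13) = 0.087
Denominator = 0.1027 + 0.087 = 0.1897
PPV = 0.1027 / 0.1897 = 0.541381
As percentage = 54.1


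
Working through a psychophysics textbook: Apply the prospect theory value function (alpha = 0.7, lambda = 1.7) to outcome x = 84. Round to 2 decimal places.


Since x = 84 >= 0, use v(x) = x^0.7
84^0.7 = 22.2329
v(84) = 22.23


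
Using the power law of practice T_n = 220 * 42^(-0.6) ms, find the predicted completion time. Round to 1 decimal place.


T_n = 220 * 42^(-0.6)
42^(-0.6) = 0.106182
T_n = 220 * 0.106182
= 23.4 ms


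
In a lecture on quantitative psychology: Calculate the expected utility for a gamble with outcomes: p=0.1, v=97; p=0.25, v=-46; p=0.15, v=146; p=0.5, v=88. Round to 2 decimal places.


EU = sum(p_i * v_i)
0.1 * 97 = 9.7
0.25 * -46 = -11.5
0.15 * 146 = 21.9
0.5 * 88 = 44.0
EU = 9.7 + -11.5 + 21.9 + 44.0
= 64.10


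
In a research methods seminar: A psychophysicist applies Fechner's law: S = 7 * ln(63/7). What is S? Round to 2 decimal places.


S = 7 * ln(63/7)
I/I0 = 9.0
ln(9.0) = 2.1972
S = 7 * 2.1972
= 15.38


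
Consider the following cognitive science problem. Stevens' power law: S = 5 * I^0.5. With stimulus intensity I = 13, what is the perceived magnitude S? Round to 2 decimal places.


S = 5 * 13^0.5
13^0.5 = 3.6056
S = 5 * 3.6056
= 18.03


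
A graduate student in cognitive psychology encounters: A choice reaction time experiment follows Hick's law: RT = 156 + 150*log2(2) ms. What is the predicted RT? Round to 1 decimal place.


RT = 156 + 150 * log2(2)
log2(2) = 1.0
RT = 156 + 150 * 1.0
= 156 + 150.0
= 306.0 ms


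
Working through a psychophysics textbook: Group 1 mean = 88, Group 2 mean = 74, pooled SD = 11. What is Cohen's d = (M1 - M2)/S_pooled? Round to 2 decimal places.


Cohen's d = (M1 - M2) / S_pooled
= (88 - 74) / 11
= 14 / 11
= 1.27


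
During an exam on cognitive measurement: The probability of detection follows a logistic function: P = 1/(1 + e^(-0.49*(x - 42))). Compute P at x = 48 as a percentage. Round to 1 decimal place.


P(x) = 1/(1 + e^(-0.49*(48 - 42)))
Exponent = -0.49 * 6 = -2.94
e^(-2.94) = 0.052866
P = 1/(1 + 0.052866) = 0.949788
Percentage = 95.0


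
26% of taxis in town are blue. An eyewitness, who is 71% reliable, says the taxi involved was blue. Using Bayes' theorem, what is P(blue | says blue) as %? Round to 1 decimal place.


P(blue | says blue) = P(says blue | blue)*P(blue) / [P(says blue | blue)*P(blue) + P(says blue | not blue)*P(not blue)]
Numerator = 0.71 * 0.26 = 0.1846
False identification = 0.29 * 0.74 = 0.2146
P = 0.1846 / (0.1846 + 0.2146)
= 0.1846 / 0.3992
As percentage = 46.2


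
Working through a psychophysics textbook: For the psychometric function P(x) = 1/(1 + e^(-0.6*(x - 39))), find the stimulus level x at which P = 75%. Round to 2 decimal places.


At P = 0.75: 0.75 = 1/(1 + e^(-k*(x-x0)))
Solving: e^(-k*(x-x0)) = 1/3
x = x0 + ln(3)/k
ln(3) = 1.0986
x = 39 + 1.0986/0.6
= 39 + 1.831
= 40.83


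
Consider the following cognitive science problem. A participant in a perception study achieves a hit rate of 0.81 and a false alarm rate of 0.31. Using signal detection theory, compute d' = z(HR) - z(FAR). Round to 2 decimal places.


d' = z(HR) - z(FAR)
z(0.81) = 0.8779
z(0.31) = -0.4959
d' = 0.8779 - -0.4959
= 1.37


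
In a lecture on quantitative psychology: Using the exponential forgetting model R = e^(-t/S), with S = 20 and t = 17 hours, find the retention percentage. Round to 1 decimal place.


R = e^(-t/S)
-t/S = -17/20 = -0.85
R = e^(-0.85) = 0.427415
Percentage = 0.427415 * 100
= 42.7


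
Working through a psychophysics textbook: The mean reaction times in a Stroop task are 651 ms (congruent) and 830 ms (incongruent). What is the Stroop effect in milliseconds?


Stroop effect = RT(incongruent) - RT(congruent)
= 830 - 651
= 179 ms


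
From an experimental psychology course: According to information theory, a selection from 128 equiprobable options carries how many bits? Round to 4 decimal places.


H = log2(n)
H = log2(128)
= 7.0000


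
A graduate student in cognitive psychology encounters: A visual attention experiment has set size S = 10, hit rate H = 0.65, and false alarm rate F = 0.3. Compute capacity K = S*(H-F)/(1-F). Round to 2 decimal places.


K = S * (H - F) / (1 - F)
H - F = 0.35
1 - F = 0.7
K = 10 * 0.35 / 0.7
= 5.00


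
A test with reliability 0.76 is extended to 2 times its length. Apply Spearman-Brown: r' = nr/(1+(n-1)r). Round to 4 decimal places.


r_new = n*r / (1 + (n-1)*r)
Numerator = 2 * 0.76 = 1.52
Denominator = 1 + 1 * 0.76 = 1.76
r_new = 1.52 / 1.76
= 0.8636


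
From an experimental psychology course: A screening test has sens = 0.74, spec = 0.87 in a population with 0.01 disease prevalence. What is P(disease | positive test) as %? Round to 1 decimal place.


PPV = (sens * prev) / (sens * prev + (1-spec) * (1-prev))
Numerator = 0.74 * 0.01 = 0.0074
P(positive and no disease) = (1 - spec) * (1 - prev) = (1 - 0.87) * (1 - 0.01) = 0.1287
Denominator = 0.0074 + 0.1287 = 0.1361
PPV = 0.0074 / 0.1361 = 0.054372
As percentage = 5.4


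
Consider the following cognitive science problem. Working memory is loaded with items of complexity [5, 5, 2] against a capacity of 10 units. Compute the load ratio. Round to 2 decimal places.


Total complexity = 5 + 5 + 2 = 12
Load = total / capacity = 12 / 10
= 1.20


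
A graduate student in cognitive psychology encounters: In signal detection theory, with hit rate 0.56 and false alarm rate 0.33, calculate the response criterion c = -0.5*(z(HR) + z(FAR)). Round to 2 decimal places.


c = -0.5 * (z(HR) + z(FAR))
z(0.56) = 0.151
z(0.33) = -0.4399
c = -0.5 * (0.151 + -0.4399)
= -0.5 * -0.2889
= 0.14


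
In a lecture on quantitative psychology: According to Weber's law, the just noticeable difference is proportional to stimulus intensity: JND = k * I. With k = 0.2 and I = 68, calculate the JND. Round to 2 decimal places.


JND = k * I
JND = 0.2 * 68
= 13.60


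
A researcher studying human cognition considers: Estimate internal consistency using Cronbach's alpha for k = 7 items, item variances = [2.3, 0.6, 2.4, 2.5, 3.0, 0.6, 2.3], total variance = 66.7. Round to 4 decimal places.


alpha = (k/(k-1)) * (1 - sum(s_i^2)/s_total^2)
sum(item variances) = 13.7
k/(k-1) = 7/6 = 1.166667
1 - 13.7/66.7 = 1 - 0.205397 = 0.794603
alpha = 1.166667 * 0.794603
= 0.9270


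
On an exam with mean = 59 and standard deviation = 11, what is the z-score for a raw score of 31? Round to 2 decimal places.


z = (X - mu) / sigma
= (31 - 59) / 11
= -28 / 11
= -2.55


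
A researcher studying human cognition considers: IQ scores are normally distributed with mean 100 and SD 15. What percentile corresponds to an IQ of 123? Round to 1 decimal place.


z = (IQ - mean) / SD
z = (123 - 100) / 15 = 1.5333
Percentile = Phi(1.5333) * 100
Phi(1.5333) = 0.937399
= 93.7


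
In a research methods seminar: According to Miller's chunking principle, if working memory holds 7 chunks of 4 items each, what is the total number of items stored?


Total items = chunks * items_per_chunk
= 7 * 4
= 28


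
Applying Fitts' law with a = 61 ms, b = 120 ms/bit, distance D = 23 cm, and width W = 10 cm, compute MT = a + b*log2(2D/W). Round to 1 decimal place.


MT = 61 + 120 * log2(2*23/10)
2D/W = 4.6
log2(4.6) = 2.2016
MT = 61 + 120 * 2.2016
= 325.2 ms


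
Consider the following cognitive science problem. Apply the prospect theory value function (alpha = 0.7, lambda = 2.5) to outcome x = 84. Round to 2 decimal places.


Since x = 84 >= 0, use v(x) = x^0.7
84^0.7 = 22.2329
v(84) = 22.23


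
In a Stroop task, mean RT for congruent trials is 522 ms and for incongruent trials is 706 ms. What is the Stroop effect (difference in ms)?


Stroop effect = RT(incongruent) - RT(congruent)
= 706 - 522
= 184 ms


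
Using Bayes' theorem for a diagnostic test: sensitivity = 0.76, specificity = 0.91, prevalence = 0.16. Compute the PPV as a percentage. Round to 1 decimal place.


PPV = (sens * prev) / (sens * prev + (1-spec) * (1-prev))
Numerator = 0.76 * 0.16 = 0.1216
P(positive and no disease) = (1 - spec) * (1 - prev) = (1 - 0.91) * (1 - 0.16) = 0.0756
Denominator = 0.1216 + 0.0756 = 0.1972
PPV = 0.1216 / 0.1972 = 0.616633
As percentage = 61.7


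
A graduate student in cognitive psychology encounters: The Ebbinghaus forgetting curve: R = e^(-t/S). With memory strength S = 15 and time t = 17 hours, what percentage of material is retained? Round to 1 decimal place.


R = e^(-t/S)
-t/S = -17/15 = -1.133333
R = e^(-1.133333) = 0.321958
Percentage = 0.321958 * 100
= 32.2


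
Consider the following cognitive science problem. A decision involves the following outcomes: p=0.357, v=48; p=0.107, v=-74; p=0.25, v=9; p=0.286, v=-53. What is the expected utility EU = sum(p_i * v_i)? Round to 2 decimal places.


EU = sum(p_i * v_i)
0.357 * 48 = 17.136
0.107 * -74 = -7.918
0.25 * 9 = 2.25
0.286 * -53 = -15.158
EU = 17.136 + -7.918 + 2.25 + -15.158
= -3.69


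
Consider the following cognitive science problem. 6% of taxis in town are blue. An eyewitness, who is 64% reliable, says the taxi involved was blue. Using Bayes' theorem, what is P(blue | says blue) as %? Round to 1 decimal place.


P(blue | says blue) = P(says blue | blue)*P(blue) / [P(says blue | blue)*P(blue) + P(says blue | not blue)*P(not blue)]
Numerator = 0.64 * 0.06 = 0.0384
False identification = 0.36 * 0.94 = 0.3384
P = 0.0384 / (0.0384 + 0.3384)
= 0.0384 / 0.3768
As percentage = 10.2


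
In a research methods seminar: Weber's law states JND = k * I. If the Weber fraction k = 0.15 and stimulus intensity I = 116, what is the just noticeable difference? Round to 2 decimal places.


JND = k * I
JND = 0.15 * 116
= 17.40


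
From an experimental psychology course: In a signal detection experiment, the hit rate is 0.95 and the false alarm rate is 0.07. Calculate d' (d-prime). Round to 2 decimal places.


d' = z(HR) - z(FAR)
z(0.95) = 1.6449
z(0.07) = -1.4758
d' = 1.6449 - -1.4758
= 3.12


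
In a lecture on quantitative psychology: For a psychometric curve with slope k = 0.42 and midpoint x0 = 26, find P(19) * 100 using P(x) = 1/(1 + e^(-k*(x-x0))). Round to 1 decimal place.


P(x) = 1/(1 + e^(-0.42*(19 - 26)))
Exponent = -0.42 * -7 = 2.94
e^(2.94) = 18.915846
P = 1/(1 + 18.915846) = 0.050211
Percentage = 5.0
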